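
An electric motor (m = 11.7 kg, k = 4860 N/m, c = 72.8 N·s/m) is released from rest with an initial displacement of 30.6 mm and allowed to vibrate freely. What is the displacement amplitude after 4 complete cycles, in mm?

ζ = c/(2√(km)) = 72.8/(2√(4860 × 11.7)) = 72.8/476.9 = 0.1526.
Logarithmic decrement δ = 2πζ/√(1 − ζ²) = 2π × 0.1526/√(1 − 0.0233) = 0.9705.
After n cycles, x_n/x₀ = e^(−nδ), so x_4 = 30.6 × e^(−4 × 0.9705) = 30.6 × 0.02061 = 0.6307 mm.

0.631 mm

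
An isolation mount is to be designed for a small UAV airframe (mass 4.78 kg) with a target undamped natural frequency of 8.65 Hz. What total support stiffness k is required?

14100 N/m

ω_n = 2πf_n = 2π × 8.65 = 54.35 rad/s.
k = m·ω_n² = 4.78 × 54.35² = 4.78 × 2954 = 14120 N/m.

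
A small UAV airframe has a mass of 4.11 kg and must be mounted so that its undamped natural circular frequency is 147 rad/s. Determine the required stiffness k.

k = m·ω_n² = 4.11 × 147.0² = 4.11 × 21610 = 88810 N/m.

88800 N/m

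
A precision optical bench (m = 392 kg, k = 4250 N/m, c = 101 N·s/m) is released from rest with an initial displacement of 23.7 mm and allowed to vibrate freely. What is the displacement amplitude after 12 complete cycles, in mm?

1.24 mm

ζ = c/(2√(km)) = 101/(2√(4250 × 392)) = 101/2581 = 0.03912.
Logarithmic decrement δ = 2πζ/√(1 − ζ²) = 2π × 0.03912/√(1 − 0.00153) = 0.2460.
After n cycles, x_n/x₀ = e^(−nδ), so x_12 = 23.7 × e^(−12 × 0.2460) = 23.7 × 0.05222 = 1.238 mm.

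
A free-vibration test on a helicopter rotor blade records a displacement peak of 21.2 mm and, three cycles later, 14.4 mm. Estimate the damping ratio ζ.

Logarithmic decrement δ = (1/n)·ln(x₀/x_n) = (1/3)·ln(21.2/14.4) = (1/3)·ln(1.472) = 0.1289.
ζ = δ/√(4π² + δ²) = 0.1289/√(39.48 + 0.0166) = 0.1289/6.285 = 0.02051.

0.0205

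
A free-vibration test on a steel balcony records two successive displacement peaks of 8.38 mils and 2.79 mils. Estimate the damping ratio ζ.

0.172

Logarithmic decrement δ = (1/n)·ln(x₀/x_n) = (1/1)·ln(8.38/2.79) = (1/1)·ln(3.004) = 1.100.
ζ = δ/√(4π² + δ²) = 1.100/√(39.48 + 1.21) = 1.100/6.379 = 0.1724.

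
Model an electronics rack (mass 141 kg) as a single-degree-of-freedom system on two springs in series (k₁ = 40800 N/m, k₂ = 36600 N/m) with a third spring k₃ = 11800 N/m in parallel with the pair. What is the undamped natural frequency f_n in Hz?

2.36 Hz

Series pair: k_s = k₁k₂/(k₁+k₂) = (40800)(36600)/(40800 + 36600) = 19290 N/m. In parallel with k₃: k_eq = 19290 + 11800 = 31090 N/m.
ω_n = √(k_eq/m) = √(31090/141) = √220.5 = 14.85 rad/s.
f_n = ω_n/(2π) = 14.85/6.283 = 2.363 Hz.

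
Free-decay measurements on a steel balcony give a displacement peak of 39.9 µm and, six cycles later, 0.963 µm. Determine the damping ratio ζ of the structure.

0.0983

Logarithmic decrement δ = (1/n)·ln(x₀/x_n) = (1/6)·ln(39.9/0.963) = (1/6)·ln(41.43) = 0.6207.
ζ = δ/√(4π² + δ²) = 0.6207/√(39.48 + 0.385) = 0.6207/6.314 = 0.09831.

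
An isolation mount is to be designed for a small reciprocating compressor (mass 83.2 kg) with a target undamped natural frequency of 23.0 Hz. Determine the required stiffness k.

1740000 N/m

ω_n = 2πf_n = 2π × 23.0 = 144.5 rad/s.
k = m·ω_n² = 83.2 × 144.5² = 83.2 × 20880 = 1738000 N/m.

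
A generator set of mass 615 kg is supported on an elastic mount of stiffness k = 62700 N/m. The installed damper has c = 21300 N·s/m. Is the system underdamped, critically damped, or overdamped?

c_c = 2√(k·m) = 12420 N·s/m; ζ = c/c_c = 21300/12420 = 1.72.
Since ζ > 1 the system is overdamped.

overdamped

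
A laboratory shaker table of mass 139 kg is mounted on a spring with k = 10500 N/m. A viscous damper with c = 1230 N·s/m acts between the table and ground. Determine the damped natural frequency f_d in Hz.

ω_n = √(k/m) = √(10500/139) = 8.691 rad/s.
Critical damping c_c = 2√(k·m) = 2√(10500 × 139) = 2416 N·s/m, so ζ = c/c_c = 1230/2416 = 0.5091.
ω_d = ω_n√(1 − ζ²) = 8.691 × √(1 − 0.259) = 7.481 rad/s.
f_d = ω_d/(2π) = 1.191 Hz.

1.19 Hz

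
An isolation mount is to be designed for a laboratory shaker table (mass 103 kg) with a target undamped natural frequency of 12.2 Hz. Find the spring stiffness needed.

605000 N/m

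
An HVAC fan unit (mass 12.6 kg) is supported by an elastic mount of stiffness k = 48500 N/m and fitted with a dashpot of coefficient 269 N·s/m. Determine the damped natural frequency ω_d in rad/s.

ω_n = √(k/m) = √(48500/12.6) = 62.04 rad/s.
Critical damping c_c = 2√(k·m) = 2√(48500 × 12.6) = 1563 N·s/m, so ζ = c/c_c = 269/1563 = 0.1721.
ω_d = ω_n√(1 − ζ²) = 62.04 × √(1 − 0.0296) = 61.12 rad/s.

61.1 rad/s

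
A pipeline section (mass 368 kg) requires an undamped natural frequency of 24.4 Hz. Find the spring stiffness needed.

8650000 N/m

ω_n = 2πf_n = 2π × 24.4 = 153.3 rad/s.
k = m·ω_n² = 368 × 153.3² = 368 × 23500 = 8649000 N/m.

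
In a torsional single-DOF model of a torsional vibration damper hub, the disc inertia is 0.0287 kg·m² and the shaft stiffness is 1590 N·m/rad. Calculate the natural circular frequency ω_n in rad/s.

ω_n = √(k_t/J) = √(1590/0.0287) = √55400 = 235.4 rad/s.

235 rad/s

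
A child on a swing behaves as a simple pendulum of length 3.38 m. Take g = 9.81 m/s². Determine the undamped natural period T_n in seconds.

3.69 s

For a simple pendulum ω_n = √(g/L) = √(9.81/3.38) = √2.902 = 1.704 rad/s.
T_n = 2π/ω_n = 6.283/1.704 = 3.688 s.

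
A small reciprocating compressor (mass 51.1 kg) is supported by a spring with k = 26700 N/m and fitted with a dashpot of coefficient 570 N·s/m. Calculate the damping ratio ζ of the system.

ω_n = √(k/m) = √(26700/51.1) = 22.86 rad/s.
Critical damping c_c = 2√(k·m) = 2√(26700 × 51.1) = 2336 N·s/m, so ζ = c/c_c = 570/2336 = 0.2440.

0.244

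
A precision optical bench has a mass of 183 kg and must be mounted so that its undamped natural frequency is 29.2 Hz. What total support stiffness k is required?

6160000 N/m

ω_n = 2πf_n = 2π × 29.2 = 183.5 rad/s.
k = m·ω_n² = 183 × 183.5² = 183 × 33660 = 6160000 N/m.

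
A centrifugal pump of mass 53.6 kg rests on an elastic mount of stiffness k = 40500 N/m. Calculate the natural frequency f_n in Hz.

ω_n = √(k/m) = √(40500/53.6) = √755.6 = 27.49 rad/s.
f_n = ω_n/(2π) = 27.49/6.283 = 4.375 Hz.

4.37 Hz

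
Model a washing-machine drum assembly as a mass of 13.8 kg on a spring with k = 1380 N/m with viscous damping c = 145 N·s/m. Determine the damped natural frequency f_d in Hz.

ω_n = √(k/m) = √(1380/13.8) = 10.00 rad/s.
Critical damping c_c = 2√(k·m) = 2√(1380 × 13.8) = 276.0 N·s/m, so ζ = c/c_c = 145/276.0 = 0.5254.
ω_d = ω_n√(1 − ζ²) = 10.00 × √(1 − 0.276) = 8.509 rad/s.
f_d = ω_d/(2π) = 1.354 Hz.

1.35 Hz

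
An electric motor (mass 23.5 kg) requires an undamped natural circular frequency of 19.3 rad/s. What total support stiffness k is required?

8750 N/m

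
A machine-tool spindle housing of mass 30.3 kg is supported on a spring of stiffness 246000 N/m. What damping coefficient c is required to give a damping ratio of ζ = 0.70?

3820 N·s/m

c_c = 2√(k·m) = 2√(246000 × 30.3) = 5460 N·s/m.
c = ζ·c_c = 0.70 × 5460 = 3822 N·s/m.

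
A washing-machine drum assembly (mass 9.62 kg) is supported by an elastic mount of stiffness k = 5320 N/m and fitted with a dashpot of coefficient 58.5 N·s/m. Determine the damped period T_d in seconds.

ω_n = √(k/m) = √(5320/9.62) = 23.52 rad/s.
Critical damping c_c = 2√(k·m) = 2√(5320 × 9.62) = 452.5 N·s/m, so ζ = c/c_c = 58.5/452.5 = 0.1293.
ω_d = ω_n√(1 − ζ²) = 23.52 × √(1 − 0.0167) = 23.32 rad/s.
T_d = 2π/ω_d = 0.2694 s.

0.269 s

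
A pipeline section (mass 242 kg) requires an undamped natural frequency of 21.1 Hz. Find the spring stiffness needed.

4250000 N/m

ω_n = 2πf_n = 2π × 21.1 = 132.6 rad/s.
k = m·ω_n² = 242 × 132.6² = 242 × 17580 = 4253000 N/m.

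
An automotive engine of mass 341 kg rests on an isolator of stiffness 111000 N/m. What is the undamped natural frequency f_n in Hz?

ω_n = √(k/m) = √(111000/341) = √325.5 = 18.04 rad/s.
f_n = ω_n/(2π) = 18.04/6.283 = 2.871 Hz.

2.87 Hz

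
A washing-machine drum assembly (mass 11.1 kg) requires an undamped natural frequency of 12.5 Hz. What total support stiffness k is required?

68500 N/m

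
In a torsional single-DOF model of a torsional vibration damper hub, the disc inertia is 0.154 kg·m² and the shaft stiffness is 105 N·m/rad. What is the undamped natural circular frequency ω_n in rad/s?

ω_n = √(k_t/J) = √(105/0.154) = √681.8 = 26.11 rad/s.

26.1 rad/s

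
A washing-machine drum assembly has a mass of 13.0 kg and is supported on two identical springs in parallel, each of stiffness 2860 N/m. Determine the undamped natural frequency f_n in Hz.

3.34 Hz

Parallel springs add: k_eq = 2 × 2860 = 5720 N/m.
ω_n = √(k_eq/m) = √(5720/13.0) = √440.0 = 20.98 rad/s.
f_n = ω_n/(2π) = 20.98/6.283 = 3.338 Hz.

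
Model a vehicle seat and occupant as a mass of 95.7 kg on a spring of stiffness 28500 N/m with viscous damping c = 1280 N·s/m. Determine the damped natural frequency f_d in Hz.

ω_n = √(k/m) = √(28500/95.7) = 17.26 rad/s.
Critical damping c_c = 2√(k·m) = 2√(28500 × 95.7) = 3303 N·s/m, so ζ = c/c_c = 1280/3303 = 0.3875.
ω_d = ω_n√(1 − ζ²) = 17.26 × √(1 − 0.150) = 15.91 rad/s.
f_d = ω_d/(2π) = 2.532 Hz.

2.53 Hz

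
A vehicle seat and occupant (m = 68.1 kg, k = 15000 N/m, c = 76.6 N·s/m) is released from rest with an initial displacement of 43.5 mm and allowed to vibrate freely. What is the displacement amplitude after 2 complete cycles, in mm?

ζ = c/(2√(km)) = 76.6/(2√(15000 × 68.1)) = 76.6/2021 = 0.03789.
Logarithmic decrement δ = 2πζ/√(1 − ζ²) = 2π × 0.03789/√(1 − 0.00144) = 0.2383.
After n cycles, x_n/x₀ = e^(−nδ), so x_2 = 43.5 × e^(−2 × 0.2383) = 43.5 × 0.6209 = 27.01 mm.

27.0 mm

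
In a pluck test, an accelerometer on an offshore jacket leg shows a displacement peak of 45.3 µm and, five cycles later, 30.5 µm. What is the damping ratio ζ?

Logarithmic decrement δ = (1/n)·ln(x₀/x_n) = (1/5)·ln(45.3/30.5) = (1/5)·ln(1.485) = 0.07912.
ζ = δ/√(4π² + δ²) = 0.07912/√(39.48 + 0.00626) = 0.07912/6.284 = 0.01259.

0.0126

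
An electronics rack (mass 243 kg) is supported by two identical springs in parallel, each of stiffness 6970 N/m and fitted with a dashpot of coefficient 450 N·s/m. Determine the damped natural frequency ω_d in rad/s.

7.52 rad/s

Parallel springs add: k_eq = 2 × 6970 = 13940 N/m.
ω_n = √(k_eq/m) = √(13940/243) = 7.574 rad/s.
Critical damping c_c = 2√(k_eq·m) = 2√(13940 × 243) = 3681 N·s/m, so ζ = c/c_c = 450/3681 = 0.1222.
ω_d = ω_n√(1 − ζ²) = 7.574 × √(1 − 0.0149) = 7.517 rad/s.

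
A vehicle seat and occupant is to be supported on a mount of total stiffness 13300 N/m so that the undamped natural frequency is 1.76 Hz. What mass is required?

109 kg

ω_n = 2πf_n = 2π × 1.76 = 11.06 rad/s.
m = k/ω_n² = 13300/11.06² = 13300/122.3 = 108.8 kg.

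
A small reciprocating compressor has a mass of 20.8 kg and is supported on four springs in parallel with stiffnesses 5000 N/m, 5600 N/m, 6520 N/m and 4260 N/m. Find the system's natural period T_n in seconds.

Parallel springs add: k_eq = 5000 + 5600 + 6520 + 4260 = 21380 N/m.
ω_n = √(k_eq/m) = √(21380/20.8) = √1028 = 32.06 rad/s.
T_n = 2π/ω_n = 6.283/32.06 = 0.1960 s.

0.196 s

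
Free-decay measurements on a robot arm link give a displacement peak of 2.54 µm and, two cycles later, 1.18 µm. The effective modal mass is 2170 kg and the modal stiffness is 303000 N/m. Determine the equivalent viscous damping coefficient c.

Logarithmic decrement δ = (1/n)·ln(x₀/x_n) = (1/2)·ln(2.54/1.18) = (1/2)·ln(2.153) = 0.3833.
ζ = δ/√(4π² + δ²) = 0.3833/√(39.48 + 0.147) = 0.3833/6.295 = 0.06089.
c = ζ · 2√(km) = 0.06089 × 2√(303000 × 2170) = 0.06089 × 51280 = 3123 N·s/m.

3120 N·s/m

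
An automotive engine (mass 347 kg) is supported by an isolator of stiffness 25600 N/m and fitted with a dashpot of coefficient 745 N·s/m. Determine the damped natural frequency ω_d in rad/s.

8.52 rad/s

ω_n = √(k/m) = √(25600/347) = 8.589 rad/s.
Critical damping c_c = 2√(k·m) = 2√(25600 × 347) = 5961 N·s/m, so ζ = c/c_c = 745/5961 = 0.1250.
ω_d = ω_n√(1 − ζ²) = 8.589 × √(1 − 0.0156) = 8.522 rad/s.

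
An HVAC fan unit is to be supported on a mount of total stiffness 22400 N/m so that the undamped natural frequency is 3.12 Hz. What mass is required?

ω_n = 2πf_n = 2π × 3.12 = 19.60 rad/s.
m = k/ω_n² = 22400/19.60² = 22400/384.3 = 58.29 kg.

58.3 kg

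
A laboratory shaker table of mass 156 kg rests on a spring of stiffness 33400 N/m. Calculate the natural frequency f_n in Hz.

ω_n = √(k/m) = √(33400/156) = √214.1 = 14.63 rad/s.
f_n = ω_n/(2π) = 14.63/6.283 = 2.329 Hz.

2.33 Hz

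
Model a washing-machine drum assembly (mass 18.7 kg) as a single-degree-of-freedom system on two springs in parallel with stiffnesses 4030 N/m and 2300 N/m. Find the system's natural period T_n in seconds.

0.342 s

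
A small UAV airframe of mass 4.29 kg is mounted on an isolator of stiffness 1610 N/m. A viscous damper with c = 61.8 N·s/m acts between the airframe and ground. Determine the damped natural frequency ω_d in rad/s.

ω_n = √(k/m) = √(1610/4.29) = 19.37 rad/s.
Critical damping c_c = 2√(k·m) = 2√(1610 × 4.29) = 166.2 N·s/m, so ζ = c/c_c = 61.8/166.2 = 0.3718.
ω_d = ω_n√(1 − ζ²) = 19.37 × √(1 − 0.138) = 17.98 rad/s.

18.0 rad/s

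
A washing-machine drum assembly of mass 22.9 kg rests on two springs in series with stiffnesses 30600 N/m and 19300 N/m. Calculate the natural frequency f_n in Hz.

3.62 Hz

Series springs: 1/k_eq = 1/30600 + 1/19300 = 8.449×10^-5, so k_eq = 11840 N/m.
ω_n = √(k_eq/m) = √(11840/22.9) = √516.8 = 22.73 rad/s.
f_n = ω_n/(2π) = 22.73/6.283 = 3.618 Hz.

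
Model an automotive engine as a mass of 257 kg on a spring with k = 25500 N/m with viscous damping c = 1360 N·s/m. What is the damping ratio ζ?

0.266

ω_n = √(k/m) = √(25500/257) = 9.961 rad/s.
Critical damping c_c = 2√(k·m) = 2√(25500 × 257) = 5120 N·s/m, so ζ = c/c_c = 1360/5120 = 0.2656.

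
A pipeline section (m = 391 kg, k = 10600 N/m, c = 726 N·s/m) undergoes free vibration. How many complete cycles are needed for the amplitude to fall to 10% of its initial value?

ζ = c/(2√(km)) = 726/(2√(10600 × 391)) = 726/4072 = 0.1783.
Logarithmic decrement δ = 2πζ/√(1 − ζ²) = 2π × 0.1783/√(1 − 0.0318) = 1.139.
x_n/x₀ = e^(−nδ) ≤ 0.1; take ln: n ≥ ln(1/0.1)/δ = 2.303/1.139 = 2.022.
So 3 complete cycles are required.

3 cycles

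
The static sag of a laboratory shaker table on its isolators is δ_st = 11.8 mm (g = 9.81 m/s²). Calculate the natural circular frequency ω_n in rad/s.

28.8 rad/s

ω_n = √(g/δ_st) = √(9.81/0.0118) = √831.4 = 28.83 rad/s.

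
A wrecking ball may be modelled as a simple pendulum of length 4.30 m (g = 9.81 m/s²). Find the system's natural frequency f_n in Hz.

0.240 Hz

For a simple pendulum ω_n = √(g/L) = √(9.81/4.30) = √2.281 = 1.510 rad/s.
f_n = ω_n/(2π) = 1.510/6.283 = 0.2404 Hz.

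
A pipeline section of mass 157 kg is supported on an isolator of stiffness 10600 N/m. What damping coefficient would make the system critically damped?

c_c = 2√(k·m) = 2√(10600 × 157) = 2 × 1290 = 2580 N·s/m.

2580 N·s/m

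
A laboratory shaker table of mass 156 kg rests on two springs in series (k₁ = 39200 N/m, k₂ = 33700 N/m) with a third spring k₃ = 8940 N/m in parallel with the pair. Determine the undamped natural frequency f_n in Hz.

2.10 Hz

Series pair: k_s = k₁k₂/(k₁+k₂) = (39200)(33700)/(39200 + 33700) = 18120 N/m. In parallel with k₃: k_eq = 18120 + 8940 = 27060 N/m.
ω_n = √(k_eq/m) = √(27060/156) = √173.5 = 13.17 rad/s.
f_n = ω_n/(2π) = 13.17/6.283 = 2.096 Hz.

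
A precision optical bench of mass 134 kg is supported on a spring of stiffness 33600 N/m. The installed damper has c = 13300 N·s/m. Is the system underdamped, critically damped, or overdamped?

overdamped

c_c = 2√(k·m) = 4244 N·s/m; ζ = c/c_c = 13300/4244 = 3.13.
Since ζ > 1 the system is overdamped.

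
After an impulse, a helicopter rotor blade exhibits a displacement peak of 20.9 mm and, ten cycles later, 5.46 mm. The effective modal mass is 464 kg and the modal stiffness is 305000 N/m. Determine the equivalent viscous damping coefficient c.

Logarithmic decrement δ = (1/n)·ln(x₀/x_n) = (1/10)·ln(20.9/5.46) = (1/10)·ln(3.828) = 0.1342.
ζ = δ/√(4π² + δ²) = 0.1342/√(39.48 + 0.0180) = 0.1342/6.285 = 0.02136.
c = ζ · 2√(km) = 0.02136 × 2√(305000 × 464) = 0.02136 × 23790 = 508.2 N·s/m.

508 N·s/m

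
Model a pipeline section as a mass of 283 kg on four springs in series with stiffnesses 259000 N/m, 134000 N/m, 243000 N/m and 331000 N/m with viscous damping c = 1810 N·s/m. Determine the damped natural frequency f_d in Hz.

2.14 Hz

Series springs: 1/k_eq = 1/259000 + 1/134000 + 1/243000 + 1/331000 = 1.846×10^-5, so k_eq = 54170 N/m.
ω_n = √(k_eq/m) = √(54170/283) = 13.84 rad/s.
Critical damping c_c = 2√(k_eq·m) = 2√(54170 × 283) = 7831 N·s/m, so ζ = c/c_c = 1810/7831 = 0.2311.
ω_d = ω_n√(1 − ζ²) = 13.84 × √(1 − 0.0534) = 13.46 rad/s.
f_d = ω_d/(2π) = 2.142 Hz.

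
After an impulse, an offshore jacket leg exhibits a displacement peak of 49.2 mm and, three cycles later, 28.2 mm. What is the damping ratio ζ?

Logarithmic decrement δ = (1/n)·ln(x₀/x_n) = (1/3)·ln(49.2/28.2) = (1/3)·ln(1.745) = 0.1855.
ζ = δ/√(4π² + δ²) = 0.1855/√(39.48 + 0.0344) = 0.1855/6.286 = 0.02951.

0.0295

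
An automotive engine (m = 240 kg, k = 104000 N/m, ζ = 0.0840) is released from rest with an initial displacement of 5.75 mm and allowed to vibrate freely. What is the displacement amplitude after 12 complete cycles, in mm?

0.00998 mm

Logarithmic decrement δ = 2πζ/√(1 − ζ²) = 2π × 0.08400/√(1 − 0.00706) = 0.5297.
After n cycles, x_n/x₀ = e^(−nδ), so x_12 = 5.75 × e^(−12 × 0.5297) = 5.75 × 0.001736 = 0.009985 mm.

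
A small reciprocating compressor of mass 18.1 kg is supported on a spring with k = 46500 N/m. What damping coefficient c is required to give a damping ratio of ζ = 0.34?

c_c = 2√(k·m) = 2√(46500 × 18.1) = 1835 N·s/m.
c = ζ·c_c = 0.34 × 1835 = 623.8 N·s/m.

624 N·s/m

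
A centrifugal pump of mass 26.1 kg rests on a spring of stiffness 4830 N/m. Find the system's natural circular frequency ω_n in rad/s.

ω_n = √(k/m) = √(4830/26.1) = √185.1 = 13.60 rad/s.

13.6 rad/s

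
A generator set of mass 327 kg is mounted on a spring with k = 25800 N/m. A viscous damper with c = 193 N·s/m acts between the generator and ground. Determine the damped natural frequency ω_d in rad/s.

ω_n = √(k/m) = √(25800/327) = 8.883 rad/s.
Critical damping c_c = 2√(k·m) = 2√(25800 × 327) = 5809 N·s/m, so ζ = c/c_c = 193/5809 = 0.03322.
ω_d = ω_n√(1 − ζ²) = 8.883 × √(1 − 0.00110) = 8.878 rad/s.

8.88 rad/s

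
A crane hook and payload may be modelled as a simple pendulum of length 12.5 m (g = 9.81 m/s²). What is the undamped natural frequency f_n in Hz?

0.141 Hz

For a simple pendulum ω_n = √(g/L) = √(9.81/12.5) = √0.7848 = 0.8859 rad/s.
f_n = ω_n/(2π) = 0.8859/6.283 = 0.1410 Hz.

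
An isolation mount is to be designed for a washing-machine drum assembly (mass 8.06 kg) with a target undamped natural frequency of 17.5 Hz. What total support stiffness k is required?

ω_n = 2πf_n = 2π × 17.5 = 110.0 rad/s.
k = m·ω_n² = 8.06 × 110.0² = 8.06 × 12090 = 97450 N/m.

97400 N/m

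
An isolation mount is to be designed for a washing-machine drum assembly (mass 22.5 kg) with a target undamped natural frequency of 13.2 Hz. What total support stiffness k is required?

ω_n = 2πf_n = 2π × 13.2 = 82.94 rad/s.
k = m·ω_n² = 22.5 × 82.94² = 22.5 × 6879 = 154800 N/m.

155000 N/m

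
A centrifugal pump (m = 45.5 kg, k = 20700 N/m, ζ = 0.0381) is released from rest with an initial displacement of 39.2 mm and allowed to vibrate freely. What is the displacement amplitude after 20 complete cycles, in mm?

0.325 mm

Logarithmic decrement δ = 2πζ/√(1 − ζ²) = 2π × 0.03810/√(1 − 0.00145) = 0.2396.
After n cycles, x_n/x₀ = e^(−nδ), so x_20 = 39.2 × e^(−20 × 0.2396) = 39.2 × 0.008302 = 0.3254 mm.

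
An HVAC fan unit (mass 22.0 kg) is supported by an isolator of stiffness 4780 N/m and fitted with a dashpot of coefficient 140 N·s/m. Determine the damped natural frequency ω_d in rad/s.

14.4 rad/s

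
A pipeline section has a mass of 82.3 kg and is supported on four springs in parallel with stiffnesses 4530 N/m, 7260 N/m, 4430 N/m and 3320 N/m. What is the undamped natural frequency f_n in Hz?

Parallel springs add: k_eq = 4530 + 7260 + 4430 + 3320 = 19540 N/m.
ω_n = √(k_eq/m) = √(19540/82.3) = √237.4 = 15.41 rad/s.
f_n = ω_n/(2π) = 15.41/6.283 = 2.452 Hz.

2.45 Hz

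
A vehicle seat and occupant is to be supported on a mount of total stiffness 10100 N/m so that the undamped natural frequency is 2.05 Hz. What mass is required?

60.9 kg

ω_n = 2πf_n = 2π × 2.05 = 12.88 rad/s.
m = k/ω_n² = 10100/12.88² = 10100/165.9 = 60.88 kg.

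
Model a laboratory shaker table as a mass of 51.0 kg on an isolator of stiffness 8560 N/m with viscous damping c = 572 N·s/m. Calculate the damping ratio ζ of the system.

ω_n = √(k/m) = √(8560/51.0) = 12.96 rad/s.
Critical damping c_c = 2√(k·m) = 2√(8560 × 51.0) = 1321 N·s/m, so ζ = c/c_c = 572/1321 = 0.4329.

0.433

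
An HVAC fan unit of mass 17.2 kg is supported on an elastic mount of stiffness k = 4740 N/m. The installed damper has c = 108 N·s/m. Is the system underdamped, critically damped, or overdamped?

underdamped

c_c = 2√(k·m) = 571.1 N·s/m; ζ = c/c_c = 108/571.1 = 0.189.
Since ζ < 1 the system is underdamped.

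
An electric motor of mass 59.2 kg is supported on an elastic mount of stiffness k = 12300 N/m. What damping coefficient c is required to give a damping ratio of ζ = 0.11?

188 N·s/m

c_c = 2√(k·m) = 2√(12300 × 59.2) = 1707 N·s/m.
c = ζ·c_c = 0.11 × 1707 = 187.7 N·s/m.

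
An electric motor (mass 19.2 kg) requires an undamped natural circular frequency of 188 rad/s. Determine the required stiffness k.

679000 N/m

k = m·ω_n² = 19.2 × 188.0² = 19.2 × 35340 = 678600 N/m.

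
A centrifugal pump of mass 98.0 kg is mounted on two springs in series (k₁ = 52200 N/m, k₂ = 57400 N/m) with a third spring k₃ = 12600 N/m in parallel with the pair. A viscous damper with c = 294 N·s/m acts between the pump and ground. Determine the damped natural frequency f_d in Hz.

Series pair: k_s = k₁k₂/(k₁+k₂) = (52200)(57400)/(52200 + 57400) = 27340 N/m. In parallel with k₃: k_eq = 27340 + 12600 = 39940 N/m.
ω_n = √(k_eq/m) = √(39940/98.0) = 20.19 rad/s.
Critical damping c_c = 2√(k_eq·m) = 2√(39940 × 98.0) = 3957 N·s/m, so ζ = c/c_c = 294/3957 = 0.07430.
ω_d = ω_n√(1 − ζ²) = 20.19 × √(1 − 0.00552) = 20.13 rad/s.
f_d = ω_d/(2π) = 3.204 Hz.

3.20 Hz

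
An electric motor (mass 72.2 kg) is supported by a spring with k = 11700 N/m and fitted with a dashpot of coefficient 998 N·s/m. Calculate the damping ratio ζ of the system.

0.543

ω_n = √(k/m) = √(11700/72.2) = 12.73 rad/s.
Critical damping c_c = 2√(k·m) = 2√(11700 × 72.2) = 1838 N·s/m, so ζ = c/c_c = 998/1838 = 0.5429.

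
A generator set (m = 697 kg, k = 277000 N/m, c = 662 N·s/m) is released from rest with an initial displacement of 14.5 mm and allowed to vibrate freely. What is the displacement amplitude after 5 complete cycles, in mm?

6.86 mm

ζ = c/(2√(km)) = 662/(2√(277000 × 697)) = 662/27790 = 0.02382.
Logarithmic decrement δ = 2πζ/√(1 − ζ²) = 2π × 0.02382/√(1 − 0.000567) = 0.1497.
After n cycles, x_n/x₀ = e^(−nδ), so x_5 = 14.5 × e^(−5 × 0.1497) = 14.5 × 0.4730 = 6.859 mm.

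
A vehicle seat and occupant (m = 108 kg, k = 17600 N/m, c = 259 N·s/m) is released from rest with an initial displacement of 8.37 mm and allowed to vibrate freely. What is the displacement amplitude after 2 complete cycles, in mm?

2.56 mm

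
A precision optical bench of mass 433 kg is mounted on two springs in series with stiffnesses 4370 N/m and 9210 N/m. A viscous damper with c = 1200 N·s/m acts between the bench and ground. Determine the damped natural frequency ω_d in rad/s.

2.22 rad/s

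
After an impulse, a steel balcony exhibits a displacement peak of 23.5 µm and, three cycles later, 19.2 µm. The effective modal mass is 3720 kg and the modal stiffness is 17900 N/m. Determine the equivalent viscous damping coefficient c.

Logarithmic decrement δ = (1/n)·ln(x₀/x_n) = (1/3)·ln(23.5/19.2) = (1/3)·ln(1.224) = 0.06736.
ζ = δ/√(4π² + δ²) = 0.06736/√(39.48 + 0.00454) = 0.06736/6.284 = 0.01072.
c = ζ · 2√(km) = 0.01072 × 2√(17900 × 3720) = 0.01072 × 16320 = 175.0 N·s/m.

175 N·s/m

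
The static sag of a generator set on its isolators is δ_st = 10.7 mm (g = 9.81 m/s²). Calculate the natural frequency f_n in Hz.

4.82 Hz

ω_n = √(g/δ_st) = √(9.81/0.0107) = √916.8 = 30.28 rad/s.
f_n = ω_n/(2π) = 30.28/6.283 = 4.819 Hz.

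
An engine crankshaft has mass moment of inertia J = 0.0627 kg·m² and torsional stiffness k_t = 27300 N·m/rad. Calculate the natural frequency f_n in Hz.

105 Hz

ω_n = √(k_t/J) = √(27300/0.0627) = √435400 = 659.9 rad/s.
f_n = ω_n/(2π) = 659.9/6.283 = 105.0 Hz.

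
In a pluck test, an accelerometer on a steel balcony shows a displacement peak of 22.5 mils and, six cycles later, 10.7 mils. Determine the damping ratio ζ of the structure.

Logarithmic decrement δ = (1/n)·ln(x₀/x_n) = (1/6)·ln(22.5/10.7) = (1/6)·ln(2.103) = 0.1239.
ζ = δ/√(4π² + δ²) = 0.1239/√(39.48 + 0.0153) = 0.1239/6.284 = 0.01971.

0.0197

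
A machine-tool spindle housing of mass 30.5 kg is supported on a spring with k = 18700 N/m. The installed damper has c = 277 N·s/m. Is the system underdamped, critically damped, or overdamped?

c_c = 2√(k·m) = 1510 N·s/m; ζ = c/c_c = 277/1510 = 0.183.
Since ζ < 1 the system is underdamped.

underdamped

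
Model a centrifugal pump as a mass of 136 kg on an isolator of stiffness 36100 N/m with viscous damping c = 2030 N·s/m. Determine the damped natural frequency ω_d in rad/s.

14.5 rad/s

ω_n = √(k/m) = √(36100/136) = 16.29 rad/s.
Critical damping c_c = 2√(k·m) = 2√(36100 × 136) = 4432 N·s/m, so ζ = c/c_c = 2030/4432 = 0.4581.
ω_d = ω_n√(1 − ζ²) = 16.29 × √(1 − 0.210) = 14.48 rad/s.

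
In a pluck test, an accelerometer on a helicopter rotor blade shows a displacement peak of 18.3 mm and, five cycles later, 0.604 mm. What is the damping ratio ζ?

0.108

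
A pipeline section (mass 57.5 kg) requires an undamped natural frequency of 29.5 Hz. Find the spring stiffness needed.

ω_n = 2πf_n = 2π × 29.5 = 185.4 rad/s.
k = m·ω_n² = 57.5 × 185.4² = 57.5 × 34360 = 1975000 N/m.

1980000 N/m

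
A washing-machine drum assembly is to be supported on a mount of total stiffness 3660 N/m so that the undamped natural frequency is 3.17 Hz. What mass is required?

ω_n = 2πf_n = 2π × 3.17 = 19.92 rad/s.
m = k/ω_n² = 3660/19.92² = 3660/396.7 = 9.226 kg.

9.23 kg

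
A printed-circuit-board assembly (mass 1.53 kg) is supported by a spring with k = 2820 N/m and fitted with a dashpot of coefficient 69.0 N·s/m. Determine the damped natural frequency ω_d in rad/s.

ω_n = √(k/m) = √(2820/1.53) = 42.93 rad/s.
Critical damping c_c = 2√(k·m) = 2√(2820 × 1.53) = 131.4 N·s/m, so ζ = c/c_c = 69.0/131.4 = 0.5252.
ω_d = ω_n√(1 − ζ²) = 42.93 × √(1 − 0.276) = 36.53 rad/s.

36.5 rad/s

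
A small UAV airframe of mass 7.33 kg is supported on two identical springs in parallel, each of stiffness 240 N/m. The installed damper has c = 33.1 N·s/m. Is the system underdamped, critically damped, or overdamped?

Parallel springs add: k_eq = 2 × 240 = 480.0 N/m.
c_c = 2√(k_eq·m) = 118.6 N·s/m; ζ = c/c_c = 33.1/118.6 = 0.279.
Since ζ < 1 the system is underdamped.

underdamped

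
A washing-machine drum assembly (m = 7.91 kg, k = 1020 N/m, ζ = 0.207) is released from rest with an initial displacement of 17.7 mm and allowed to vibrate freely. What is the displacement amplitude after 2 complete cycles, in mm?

1.24 mm

Logarithmic decrement δ = 2πζ/√(1 − ζ²) = 2π × 0.2070/√(1 − 0.0428) = 1.329.
After n cycles, x_n/x₀ = e^(−nδ), so x_2 = 17.7 × e^(−2 × 1.329) = 17.7 × 0.07003 = 1.240 mm.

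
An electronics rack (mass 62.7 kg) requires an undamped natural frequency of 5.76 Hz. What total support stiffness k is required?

ω_n = 2πf_n = 2π × 5.76 = 36.19 rad/s.
k = m·ω_n² = 62.7 × 36.19² = 62.7 × 1310 = 82120 N/m.

82100 N/m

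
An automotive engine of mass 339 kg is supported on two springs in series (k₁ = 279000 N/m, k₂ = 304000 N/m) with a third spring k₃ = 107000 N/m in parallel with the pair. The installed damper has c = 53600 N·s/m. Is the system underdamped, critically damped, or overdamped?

overdamped

Series pair: k_s = k₁k₂/(k₁+k₂) = (279000)(304000)/(279000 + 304000) = 145500 N/m. In parallel with k₃: k_eq = 145500 + 107000 = 252500 N/m.
c_c = 2√(k_eq·m) = 18500 N·s/m; ζ = c/c_c = 53600/18500 = 2.90.
Since ζ > 1 the system is overdamped.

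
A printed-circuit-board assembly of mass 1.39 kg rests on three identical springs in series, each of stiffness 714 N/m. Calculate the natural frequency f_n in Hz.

2.08 Hz

Series springs: 1/k_eq = 3/714, so k_eq = 714/3 = 238.0 N/m.
ω_n = √(k_eq/m) = √(238.0/1.39) = √171.2 = 13.09 rad/s.
f_n = ω_n/(2π) = 13.09/6.283 = 2.083 Hz.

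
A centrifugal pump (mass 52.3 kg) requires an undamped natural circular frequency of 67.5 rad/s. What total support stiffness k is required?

238000 N/m

k = m·ω_n² = 52.3 × 67.50² = 52.3 × 4556 = 238300 N/m.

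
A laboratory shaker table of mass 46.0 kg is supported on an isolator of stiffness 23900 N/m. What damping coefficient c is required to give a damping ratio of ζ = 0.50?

1050 N·s/m

c_c = 2√(k·m) = 2√(23900 × 46.0) = 2097 N·s/m.
c = ζ·c_c = 0.50 × 2097 = 1049 N·s/m.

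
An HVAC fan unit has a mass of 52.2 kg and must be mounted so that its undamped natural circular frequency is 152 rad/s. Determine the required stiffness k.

1210000 N/m

k = m·ω_n² = 52.2 × 152.0² = 52.2 × 23100 = 1206000 N/m.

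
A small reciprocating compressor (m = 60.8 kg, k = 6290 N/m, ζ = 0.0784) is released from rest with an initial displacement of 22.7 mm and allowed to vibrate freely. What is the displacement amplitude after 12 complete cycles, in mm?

Logarithmic decrement δ = 2πζ/√(1 − ζ²) = 2π × 0.07840/√(1 − 0.00615) = 0.4941.
After n cycles, x_n/x₀ = e^(−nδ), so x_12 = 22.7 × e^(−12 × 0.4941) = 22.7 × 0.002660 = 0.06038 mm.

0.0604 mm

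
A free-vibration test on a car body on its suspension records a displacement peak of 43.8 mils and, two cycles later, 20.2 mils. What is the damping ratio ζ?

0.0615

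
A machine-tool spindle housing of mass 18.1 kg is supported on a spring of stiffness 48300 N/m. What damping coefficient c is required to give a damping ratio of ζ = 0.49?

c_c = 2√(k·m) = 2√(48300 × 18.1) = 1870 N·s/m.
c = ζ·c_c = 0.49 × 1870 = 916.3 N·s/m.

916 N·s/m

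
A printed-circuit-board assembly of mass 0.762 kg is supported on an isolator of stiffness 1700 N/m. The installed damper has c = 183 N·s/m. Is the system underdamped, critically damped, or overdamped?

c_c = 2√(k·m) = 71.98 N·s/m; ζ = c/c_c = 183/71.98 = 2.54.
Since ζ > 1 the system is overdamped.

overdamped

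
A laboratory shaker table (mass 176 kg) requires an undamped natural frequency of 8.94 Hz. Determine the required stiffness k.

555000 N/m

ω_n = 2πf_n = 2π × 8.94 = 56.17 rad/s.
k = m·ω_n² = 176 × 56.17² = 176 × 3155 = 555300 N/m.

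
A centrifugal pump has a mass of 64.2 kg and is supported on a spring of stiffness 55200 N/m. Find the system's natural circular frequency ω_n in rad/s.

ω_n = √(k/m) = √(55200/64.2) = √859.8 = 29.32 rad/s.

29.3 rad/s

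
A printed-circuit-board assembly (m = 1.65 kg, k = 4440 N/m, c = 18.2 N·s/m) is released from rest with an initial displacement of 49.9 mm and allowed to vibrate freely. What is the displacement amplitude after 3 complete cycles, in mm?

6.65 mm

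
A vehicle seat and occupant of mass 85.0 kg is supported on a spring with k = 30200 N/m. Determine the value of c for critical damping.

3200 N·s/m

c_c = 2√(k·m) = 2√(30200 × 85.0) = 2 × 1602 = 3204 N·s/m.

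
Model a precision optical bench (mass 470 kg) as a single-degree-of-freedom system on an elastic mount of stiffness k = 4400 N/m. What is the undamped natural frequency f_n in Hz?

ω_n = √(k/m) = √(4400/470) = √9.362 = 3.060 rad/s.
f_n = ω_n/(2π) = 3.060/6.283 = 0.4870 Hz.

0.487 Hz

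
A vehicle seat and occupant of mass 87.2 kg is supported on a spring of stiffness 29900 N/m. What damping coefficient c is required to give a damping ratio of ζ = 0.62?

c_c = 2√(k·m) = 2√(29900 × 87.2) = 3229 N·s/m.
c = ζ·c_c = 0.62 × 3229 = 2002 N·s/m.

2000 N·s/m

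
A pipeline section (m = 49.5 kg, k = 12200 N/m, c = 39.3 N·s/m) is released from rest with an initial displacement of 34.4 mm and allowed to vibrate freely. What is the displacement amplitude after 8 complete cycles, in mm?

9.65 mm

ζ = c/(2√(km)) = 39.3/(2√(12200 × 49.5)) = 39.3/1554 = 0.02529.
Logarithmic decrement δ = 2πζ/√(1 − ζ²) = 2π × 0.02529/√(1 − 0.000639) = 0.1589.
After n cycles, x_n/x₀ = e^(−nδ), so x_8 = 34.4 × e^(−8 × 0.1589) = 34.4 × 0.2804 = 9.647 mm.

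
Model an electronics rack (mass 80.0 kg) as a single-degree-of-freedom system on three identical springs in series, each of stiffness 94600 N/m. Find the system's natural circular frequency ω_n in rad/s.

19.9 rad/s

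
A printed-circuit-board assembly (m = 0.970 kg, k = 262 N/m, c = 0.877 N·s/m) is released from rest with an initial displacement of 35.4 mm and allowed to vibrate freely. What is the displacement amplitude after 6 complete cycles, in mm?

12.5 mm

ζ = c/(2√(km)) = 0.877/(2√(262 × 0.970)) = 0.877/31.88 = 0.02751.
Logarithmic decrement δ = 2πζ/√(1 − ζ²) = 2π × 0.02751/√(1 − 0.000757) = 0.1729.
After n cycles, x_n/x₀ = e^(−nδ), so x_6 = 35.4 × e^(−6 × 0.1729) = 35.4 × 0.3544 = 12.55 mm.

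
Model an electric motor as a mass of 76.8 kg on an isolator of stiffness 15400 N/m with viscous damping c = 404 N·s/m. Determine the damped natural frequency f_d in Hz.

2.21 Hz

ω_n = √(k/m) = √(15400/76.8) = 14.16 rad/s.
Critical damping c_c = 2√(k·m) = 2√(15400 × 76.8) = 2175 N·s/m, so ζ = c/c_c = 404/2175 = 0.1857.
ω_d = ω_n√(1 − ζ²) = 14.16 × √(1 − 0.0345) = 13.91 rad/s.
f_d = ω_d/(2π) = 2.215 Hz.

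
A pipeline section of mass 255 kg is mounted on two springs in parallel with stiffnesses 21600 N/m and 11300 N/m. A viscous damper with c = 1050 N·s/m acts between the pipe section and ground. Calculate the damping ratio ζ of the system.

0.181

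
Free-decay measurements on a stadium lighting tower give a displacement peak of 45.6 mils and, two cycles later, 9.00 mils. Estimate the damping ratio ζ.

Logarithmic decrement δ = (1/n)·ln(x₀/x_n) = (1/2)·ln(45.6/9.00) = (1/2)·ln(5.067) = 0.8113.
ζ = δ/√(4π² + δ²) = 0.8113/√(39.48 + 0.658) = 0.8113/6.335 = 0.1281.

0.128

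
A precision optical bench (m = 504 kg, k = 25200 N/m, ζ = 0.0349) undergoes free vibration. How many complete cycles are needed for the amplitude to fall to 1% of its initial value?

21 cycles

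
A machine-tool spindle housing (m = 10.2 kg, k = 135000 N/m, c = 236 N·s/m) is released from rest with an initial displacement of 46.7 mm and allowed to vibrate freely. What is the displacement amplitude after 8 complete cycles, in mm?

ζ = c/(2√(km)) = 236/(2√(135000 × 10.2)) = 236/2347 = 0.1006.
Logarithmic decrement δ = 2πζ/√(1 − ζ²) = 2π × 0.1006/√(1 − 0.0101) = 0.6350.
After n cycles, x_n/x₀ = e^(−nδ), so x_8 = 46.7 × e^(−8 × 0.6350) = 46.7 × 0.006218 = 0.2904 mm.

0.290 mm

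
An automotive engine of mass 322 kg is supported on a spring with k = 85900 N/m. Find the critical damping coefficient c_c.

10500 N·s/m

c_c = 2√(k·m) = 2√(85900 × 322) = 2 × 5259 = 10520 N·s/m.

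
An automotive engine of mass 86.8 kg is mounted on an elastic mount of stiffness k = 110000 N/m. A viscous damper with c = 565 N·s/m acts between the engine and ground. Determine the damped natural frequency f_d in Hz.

ω_n = √(k/m) = √(110000/86.8) = 35.60 rad/s.
Critical damping c_c = 2√(k·m) = 2√(110000 × 86.8) = 6180 N·s/m, so ζ = c/c_c = 565/6180 = 0.09142.
ω_d = ω_n√(1 − ζ²) = 35.60 × √(1 − 0.00836) = 35.45 rad/s.
f_d = ω_d/(2π) = 5.642 Hz.

5.64 Hz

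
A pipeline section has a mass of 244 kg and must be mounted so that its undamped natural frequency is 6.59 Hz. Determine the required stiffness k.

ω_n = 2πf_n = 2π × 6.59 = 41.41 rad/s.
k = m·ω_n² = 244 × 41.41² = 244 × 1714 = 418300 N/m.

418000 N/m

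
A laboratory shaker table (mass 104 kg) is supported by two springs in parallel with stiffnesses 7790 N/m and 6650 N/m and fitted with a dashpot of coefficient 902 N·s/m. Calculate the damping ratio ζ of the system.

Parallel springs add: k_eq = 7790 + 6650 = 14440 N/m.
ω_n = √(k_eq/m) = √(14440/104) = 11.78 rad/s.
Critical damping c_c = 2√(k_eq·m) = 2√(14440 × 104) = 2451 N·s/m, so ζ = c/c_c = 902/2451 = 0.3680.

0.368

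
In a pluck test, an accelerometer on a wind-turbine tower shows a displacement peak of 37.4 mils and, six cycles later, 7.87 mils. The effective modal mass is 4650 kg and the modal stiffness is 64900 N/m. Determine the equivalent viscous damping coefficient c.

1440 N·s/m

Logarithmic decrement δ = (1/n)·ln(x₀/x_n) = (1/6)·ln(37.4/7.87) = (1/6)·ln(4.752) = 0.2598.
ζ = δ/√(4π² + δ²) = 0.2598/√(39.48 + 0.0675) = 0.2598/6.289 = 0.04131.
c = ζ · 2√(km) = 0.04131 × 2√(64900 × 4650) = 0.04131 × 34740 = 1435 N·s/m.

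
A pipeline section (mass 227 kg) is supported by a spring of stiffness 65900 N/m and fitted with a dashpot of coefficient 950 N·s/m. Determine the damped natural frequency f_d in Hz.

ω_n = √(k/m) = √(65900/227) = 17.04 rad/s.
Critical damping c_c = 2√(k·m) = 2√(65900 × 227) = 7735 N·s/m, so ζ = c/c_c = 950/7735 = 0.1228.
ω_d = ω_n√(1 − ζ²) = 17.04 × √(1 − 0.0151) = 16.91 rad/s.
f_d = ω_d/(2π) = 2.691 Hz.

2.69 Hz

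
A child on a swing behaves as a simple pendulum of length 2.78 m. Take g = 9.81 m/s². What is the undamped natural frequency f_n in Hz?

0.299 Hz

For a simple pendulum ω_n = √(g/L) = √(9.81/2.78) = √3.529 = 1.879 rad/s.
f_n = ω_n/(2π) = 1.879/6.283 = 0.2990 Hz.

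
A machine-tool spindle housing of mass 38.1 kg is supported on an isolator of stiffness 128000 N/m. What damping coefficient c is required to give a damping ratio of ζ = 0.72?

3180 N·s/m

c_c = 2√(k·m) = 2√(128000 × 38.1) = 4417 N·s/m.
c = ζ·c_c = 0.72 × 4417 = 3180 N·s/m.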